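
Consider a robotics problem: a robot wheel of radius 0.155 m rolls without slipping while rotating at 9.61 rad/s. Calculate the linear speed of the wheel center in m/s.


v = omega * r = 9.61 * 0.155 = 1.4895

1.4895 m/s


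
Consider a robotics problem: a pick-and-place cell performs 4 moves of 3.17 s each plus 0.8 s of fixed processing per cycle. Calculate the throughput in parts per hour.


T_cycle = 4*3.17 + 0.8 = 13.4800 s
rate = 3600/T = 267.0623

267.0623 parts/hour


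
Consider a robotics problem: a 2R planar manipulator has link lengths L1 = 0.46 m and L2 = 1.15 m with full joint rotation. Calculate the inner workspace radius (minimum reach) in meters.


r_min = |L1 - L2| = |0.46 - 1.15| = 0.6900

0.6900 m


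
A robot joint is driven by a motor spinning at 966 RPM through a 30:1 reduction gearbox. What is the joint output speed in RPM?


omega_joint = omega_motor / N = 966 / 30 = 32.2000

32.2000 RPM


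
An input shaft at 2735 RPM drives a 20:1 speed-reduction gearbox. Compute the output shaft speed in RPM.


omega_out = omega_in / N = 2735 / 20 = 136.7500

136.7500 RPM


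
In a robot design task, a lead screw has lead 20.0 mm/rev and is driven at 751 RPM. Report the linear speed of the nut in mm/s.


v = lead * (RPM/60) = 20.0*751/60 = 250.3333

250.3333 mm/s


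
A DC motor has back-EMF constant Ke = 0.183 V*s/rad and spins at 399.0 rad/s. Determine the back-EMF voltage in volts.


V_emf = Ke * omega = 0.183*399.0 = 73.0170

73.0170 V


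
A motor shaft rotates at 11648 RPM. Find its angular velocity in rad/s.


omega = 11648 * 2*pi/60 = 1219.7757

1219.7757 rad/s


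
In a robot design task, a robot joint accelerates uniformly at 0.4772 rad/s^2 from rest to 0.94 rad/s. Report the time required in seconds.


t = delta_omega / alpha = 0.94 / 0.4772 = 1.9698

1.9698 s


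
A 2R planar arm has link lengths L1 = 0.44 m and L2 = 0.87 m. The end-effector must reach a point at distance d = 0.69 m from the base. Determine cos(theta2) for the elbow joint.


cos(th2) = (d^2 - L1^2 - L2^2)/(2*L1*L2) = (0.69^2 - 0.44^2 - 0.87^2)/(2*0.44*0.87) = -0.6196

-0.6196


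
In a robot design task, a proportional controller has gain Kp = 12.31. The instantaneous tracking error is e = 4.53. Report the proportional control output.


u_P = Kp * e = 12.31 * 4.53 = 55.7643

55.7643


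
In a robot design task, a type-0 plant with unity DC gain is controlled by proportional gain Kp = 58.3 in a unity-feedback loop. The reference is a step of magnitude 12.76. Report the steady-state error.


e_ss = R/(1 + Kp) = 12.76/(1 + 58.3) = 12.76/59.3000 = 0.2152

0.2152


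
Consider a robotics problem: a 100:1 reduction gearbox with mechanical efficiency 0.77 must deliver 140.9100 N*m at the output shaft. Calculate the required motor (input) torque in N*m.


tau_in = tau_out / (N * eta) = 140.9100 / (100 * 0.77) = 1.8300

1.8300 N*m


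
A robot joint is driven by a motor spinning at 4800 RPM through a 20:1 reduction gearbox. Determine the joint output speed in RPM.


omega_joint = omega_motor / N = 4800 / 20 = 240.0000

240.0000 RPM


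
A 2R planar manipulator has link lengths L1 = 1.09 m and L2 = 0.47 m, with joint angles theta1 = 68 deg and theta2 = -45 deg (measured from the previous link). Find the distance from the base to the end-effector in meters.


x = L1*cos(th1) + L2*cos(th1+th2) = 0.840958
y = L1*sin(th1) + L2*sin(th1+th2) = 1.194274
d = sqrt(x^2 + y^2) = sqrt(0.707210 + 1.426290) = 1.4607

1.4607 m


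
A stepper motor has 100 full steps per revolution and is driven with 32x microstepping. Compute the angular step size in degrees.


step = 360/(100*32) = 360/3200 = 0.1125

0.1125 degrees


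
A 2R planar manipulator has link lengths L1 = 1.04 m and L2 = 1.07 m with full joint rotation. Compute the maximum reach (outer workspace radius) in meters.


r_max = L1 + L2 = 1.04 + 1.07 = 2.1100

2.1100 m


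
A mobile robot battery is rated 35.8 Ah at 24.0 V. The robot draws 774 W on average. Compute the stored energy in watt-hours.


E = capacity * V = 35.8*24.0 = 859.2000

859.2000 Wh


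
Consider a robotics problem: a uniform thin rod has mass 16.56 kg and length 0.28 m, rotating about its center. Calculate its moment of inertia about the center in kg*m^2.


I = (1/12)*m*L^2 = (1/12)*16.56*0.28^2 = 0.1082

0.1082 kg*m^2


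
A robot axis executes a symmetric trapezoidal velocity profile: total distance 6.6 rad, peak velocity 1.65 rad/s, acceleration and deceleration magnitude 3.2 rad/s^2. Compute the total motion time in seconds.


t_acc = v/a = 1.65/3.2 = 0.515625 s
d_acc = v^2/(2a) = 0.425391 rad (each ramp)
d_cruise = 6.6 - 2*0.425391 = 5.749218 rad
t_cruise = 5.749218/1.65 = 3.484375 s
t_total = 2*0.515625 + 3.484375 = 4.5156

4.5156 s


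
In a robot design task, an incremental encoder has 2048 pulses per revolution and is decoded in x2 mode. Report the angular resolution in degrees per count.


resolution = 360 / (PPR * 2) = 360 / 4096 = 0.0879

0.0879 degrees


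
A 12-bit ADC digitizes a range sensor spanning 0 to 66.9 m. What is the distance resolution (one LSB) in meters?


res = range / 2^n = 66.9/2^12 = 66.9/4096 = 0.0163

0.0163 m


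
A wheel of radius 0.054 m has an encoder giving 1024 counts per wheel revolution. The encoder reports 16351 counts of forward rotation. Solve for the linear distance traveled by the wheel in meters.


revs = 16351/1024 = 15.967773
d = revs * 2*pi*r = 15.967773 * 2*pi*0.054 = 5.4177

5.4177 m


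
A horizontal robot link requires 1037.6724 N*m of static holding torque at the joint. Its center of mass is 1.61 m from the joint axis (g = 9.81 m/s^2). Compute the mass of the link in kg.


m = tau / (g*L) = 1037.6724 / (9.81 * 1.61) = 65.7000

65.7000 kg


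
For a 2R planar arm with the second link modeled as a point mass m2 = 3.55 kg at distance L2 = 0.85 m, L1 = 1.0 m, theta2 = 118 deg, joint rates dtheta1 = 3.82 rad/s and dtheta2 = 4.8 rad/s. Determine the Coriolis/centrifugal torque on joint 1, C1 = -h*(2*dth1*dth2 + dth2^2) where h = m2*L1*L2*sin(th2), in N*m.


h = m2*L1*L2*sin(th2) = 3.55*1.0*0.85*sin(118 deg) = 2.664294
C1 = -h*(2*3.82*4.8 + 4.8^2) = -2.664294*59.7120 = -159.0903

-159.0903 N*m


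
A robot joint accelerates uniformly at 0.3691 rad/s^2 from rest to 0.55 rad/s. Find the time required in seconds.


t = delta_omega / alpha = 0.55 / 0.3691 = 1.4901

1.4901 s


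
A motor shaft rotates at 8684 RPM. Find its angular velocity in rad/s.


omega = 8684 * 2*pi/60 = 909.3864

909.3864 rad/s


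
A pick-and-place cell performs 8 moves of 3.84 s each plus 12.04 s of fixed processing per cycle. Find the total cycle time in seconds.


T = 8*3.84 + 12.04 = 42.7600

42.7600 s


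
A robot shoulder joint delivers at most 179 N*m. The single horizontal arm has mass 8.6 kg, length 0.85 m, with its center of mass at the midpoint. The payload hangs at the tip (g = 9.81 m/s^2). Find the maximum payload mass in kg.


tau_arm = m_arm*g*(L/2) = 8.6*9.81*0.85/2 = 35.8556 N*m
tau_payload = tau_max - tau_arm = 179 - 35.8556 = 143.1444
m_payload = tau_payload / (g*L) = 143.1444 / (9.81*0.85) = 17.1667

17.1667 kg


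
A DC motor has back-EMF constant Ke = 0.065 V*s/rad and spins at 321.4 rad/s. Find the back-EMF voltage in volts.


V_emf = Ke * omega = 0.065*321.4 = 20.8910

20.8910 V


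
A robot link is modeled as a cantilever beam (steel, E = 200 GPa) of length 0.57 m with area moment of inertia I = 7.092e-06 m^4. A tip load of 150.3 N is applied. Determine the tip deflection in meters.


delta = F*L^3/(3*E*I) = 150.3*0.57^3/(3*2.000e+11*7.092e-06)
      = 27.8345079/4255200 = 6.5413e-06

6.5413e-06 m


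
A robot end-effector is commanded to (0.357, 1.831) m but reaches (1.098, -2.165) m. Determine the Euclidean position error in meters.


dx = 1.098 - (0.357) = 0.7410, dy = -2.165 - (1.831) = -3.9960
err = sqrt(0.549081 + 15.968016) = 4.0641

4.0641 m


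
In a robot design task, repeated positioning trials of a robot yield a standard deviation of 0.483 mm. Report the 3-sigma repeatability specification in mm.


repeatability = 3*sigma = 3*0.483 = 1.4490

1.4490 mm


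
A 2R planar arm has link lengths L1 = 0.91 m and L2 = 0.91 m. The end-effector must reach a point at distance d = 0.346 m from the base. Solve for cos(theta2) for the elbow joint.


cos(th2) = (d^2 - L1^2 - L2^2)/(2*L1*L2) = (0.346^2 - 0.91^2 - 0.91^2)/(2*0.91*0.91) = -0.9277

-0.9277


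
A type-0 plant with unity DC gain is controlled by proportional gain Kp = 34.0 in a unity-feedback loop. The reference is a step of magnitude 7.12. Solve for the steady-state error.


e_ss = R/(1 + Kp) = 7.12/(1 + 34.0) = 7.12/35.0000 = 0.2034

0.2034


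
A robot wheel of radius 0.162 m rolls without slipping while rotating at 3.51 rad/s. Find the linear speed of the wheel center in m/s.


v = omega * r = 3.51 * 0.162 = 0.5686

0.5686 m/s


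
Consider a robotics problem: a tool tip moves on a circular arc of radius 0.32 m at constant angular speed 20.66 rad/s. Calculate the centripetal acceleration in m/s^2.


a_c = omega^2 * r = 20.66^2 * 0.32 = 136.5874

136.5874 m/s^2


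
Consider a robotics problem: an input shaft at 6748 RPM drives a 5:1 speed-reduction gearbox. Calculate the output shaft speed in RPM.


omega_out = omega_in / N = 6748 / 5 = 1349.6000

1349.6000 RPM


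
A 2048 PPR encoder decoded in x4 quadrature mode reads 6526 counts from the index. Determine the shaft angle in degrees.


angle = counts * 360 / (PPR*4) = 6526 * 360 / 8192 = 286.7871

286.7871 degrees


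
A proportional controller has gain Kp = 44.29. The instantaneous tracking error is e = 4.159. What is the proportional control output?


u_P = Kp * e = 44.29 * 4.159 = 184.2021

184.2021


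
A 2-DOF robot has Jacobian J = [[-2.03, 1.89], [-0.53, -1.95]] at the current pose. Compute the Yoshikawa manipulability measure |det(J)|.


det(J) = -2.03*-1.95 - (1.89)*(-0.53) = 4.9602
|det(J)| = 4.9602

4.9602


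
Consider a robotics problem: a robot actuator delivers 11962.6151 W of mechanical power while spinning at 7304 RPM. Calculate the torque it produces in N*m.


omega = 7304 * 2*pi/60 = 764.873091 rad/s
tau = P / omega = 11962.6151 / 764.873091 = 15.6400

15.6400 N*m


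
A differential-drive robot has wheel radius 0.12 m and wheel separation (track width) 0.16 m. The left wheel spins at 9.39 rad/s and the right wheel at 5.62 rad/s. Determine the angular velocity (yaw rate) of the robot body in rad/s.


omega = r*(wR - wL)/L = 0.12*(5.62 - (9.39))/0.16 = -2.8275

-2.8275 rad/s


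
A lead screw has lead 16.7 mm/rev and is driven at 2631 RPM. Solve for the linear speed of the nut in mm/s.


v = lead * (RPM/60) = 16.7*2631/60 = 732.2950

732.2950 mm/s


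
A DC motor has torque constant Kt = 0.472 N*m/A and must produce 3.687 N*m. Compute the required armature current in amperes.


I = tau / Kt = 3.687/0.472 = 7.8114

7.8114 A


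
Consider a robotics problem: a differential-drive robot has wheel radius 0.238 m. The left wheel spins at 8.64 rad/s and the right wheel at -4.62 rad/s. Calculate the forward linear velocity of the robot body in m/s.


v = r*(wR + wL)/2 = 0.238*(-4.62 + 8.64)/2 = 0.4784

0.4784 m/s


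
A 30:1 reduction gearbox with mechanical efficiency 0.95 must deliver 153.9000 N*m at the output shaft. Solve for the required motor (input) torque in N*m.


tau_in = tau_out / (N * eta) = 153.9000 / (30 * 0.95) = 5.4000

5.4000 N*m


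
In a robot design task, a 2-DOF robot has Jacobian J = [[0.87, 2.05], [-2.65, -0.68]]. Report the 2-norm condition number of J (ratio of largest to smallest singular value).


JJ^T eigenvalues: trace(JJ^T) = 12.4443, det(JJ^T) = det(J)^2 = 23.43431281
s_max^2 = (12.4443 + sqrt(61.12335125))/2 = 10.13122122
s_min^2 = (12.4443 - sqrt(61.12335125))/2 = 2.31307878
kappa = s_max/s_min = sqrt(10.13122122/2.31307878) = 2.0928

2.0928


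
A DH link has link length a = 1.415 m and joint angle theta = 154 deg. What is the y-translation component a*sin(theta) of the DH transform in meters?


a*sin(theta) = 1.415*sin(154 deg) = 0.6203

0.6203 m


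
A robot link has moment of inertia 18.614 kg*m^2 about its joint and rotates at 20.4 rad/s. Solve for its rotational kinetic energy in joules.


KE = (1/2)*I*omega^2 = 0.5*18.614*20.4^2 = 3873.2011

3873.2011 J


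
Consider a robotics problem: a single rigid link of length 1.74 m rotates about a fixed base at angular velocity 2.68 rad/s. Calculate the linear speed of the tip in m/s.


v = L*omega = 1.74 * 2.68 = 4.6632

4.6632 m/s


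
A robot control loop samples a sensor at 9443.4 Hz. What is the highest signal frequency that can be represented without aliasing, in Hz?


f_max = f_s/2 = 9443.4/2 = 4721.7000

4721.7000 Hz


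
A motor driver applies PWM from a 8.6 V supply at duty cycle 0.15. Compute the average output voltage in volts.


V_avg = V_supply * D = 8.6*0.15 = 1.2900

1.2900 V


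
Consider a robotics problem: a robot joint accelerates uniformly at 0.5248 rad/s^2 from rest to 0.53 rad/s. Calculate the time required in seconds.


t = delta_omega / alpha = 0.53 / 0.5248 = 1.0099

1.0099 s


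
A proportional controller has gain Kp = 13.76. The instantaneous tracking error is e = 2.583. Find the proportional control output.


u_P = Kp * e = 13.76 * 2.583 = 35.5421

35.5421


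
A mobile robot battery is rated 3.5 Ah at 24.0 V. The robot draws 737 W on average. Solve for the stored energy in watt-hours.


E = capacity * V = 3.5*24.0 = 84.0000

84.0000 Wh


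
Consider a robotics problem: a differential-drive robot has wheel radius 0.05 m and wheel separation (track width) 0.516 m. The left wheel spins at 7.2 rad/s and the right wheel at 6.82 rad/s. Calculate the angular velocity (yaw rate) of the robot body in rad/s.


omega = r*(wR - wL)/L = 0.05*(6.82 - (7.2))/0.516 = -0.0368

-0.0368 rad/s


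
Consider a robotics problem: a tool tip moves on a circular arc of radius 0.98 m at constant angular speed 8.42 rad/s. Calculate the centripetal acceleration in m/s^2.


a_c = omega^2 * r = 8.42^2 * 0.98 = 69.4785

69.4785 m/s^2


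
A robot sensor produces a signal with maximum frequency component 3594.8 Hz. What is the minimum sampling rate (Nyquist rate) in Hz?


f_s,min = 2*f_max = 2*3594.8 = 7189.6000

7189.6000 Hz


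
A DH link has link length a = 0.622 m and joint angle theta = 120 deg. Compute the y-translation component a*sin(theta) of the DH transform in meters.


a*sin(theta) = 0.622*sin(120 deg) = 0.5387

0.5387 m


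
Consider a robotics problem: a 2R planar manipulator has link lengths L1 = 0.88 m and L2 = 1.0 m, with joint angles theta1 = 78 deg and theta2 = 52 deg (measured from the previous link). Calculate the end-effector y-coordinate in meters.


y = L1*sin(th1) + L2*sin(th1+th2) = 0.88*sin(78 deg) + 1.0*sin(130 deg) = 1.6268

1.6268 m


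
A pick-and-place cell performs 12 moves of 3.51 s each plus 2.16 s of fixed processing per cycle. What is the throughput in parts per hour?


T_cycle = 12*3.51 + 2.16 = 44.2800 s
rate = 3600/T = 81.3008

81.3008 parts/hour


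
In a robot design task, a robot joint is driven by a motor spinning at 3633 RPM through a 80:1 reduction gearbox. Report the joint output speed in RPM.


omega_joint = omega_motor / N = 3633 / 80 = 45.4125

45.4125 RPM


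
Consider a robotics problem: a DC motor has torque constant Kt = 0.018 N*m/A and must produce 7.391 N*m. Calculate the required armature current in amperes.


I = tau / Kt = 7.391/0.018 = 410.6111

410.6111 A


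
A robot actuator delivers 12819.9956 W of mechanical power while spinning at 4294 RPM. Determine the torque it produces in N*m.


omega = 4294 * 2*pi/60 = 449.666628 rad/s
tau = P / omega = 12819.9956 / 449.666628 = 28.5100

28.5100 N*m


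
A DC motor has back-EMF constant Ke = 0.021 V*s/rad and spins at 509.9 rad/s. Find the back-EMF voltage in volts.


V_emf = Ke * omega = 0.021*509.9 = 10.7079

10.7079 V


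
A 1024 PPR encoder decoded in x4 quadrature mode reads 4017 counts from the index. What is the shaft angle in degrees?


angle = counts * 360 / (PPR*4) = 4017 * 360 / 4096 = 353.0566

353.0566 degrees


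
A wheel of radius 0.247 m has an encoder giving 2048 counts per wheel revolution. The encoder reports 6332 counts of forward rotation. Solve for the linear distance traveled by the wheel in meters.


revs = 6332/2048 = 3.091797
d = revs * 2*pi*r = 3.091797 * 2*pi*0.247 = 4.7983

4.7983 m


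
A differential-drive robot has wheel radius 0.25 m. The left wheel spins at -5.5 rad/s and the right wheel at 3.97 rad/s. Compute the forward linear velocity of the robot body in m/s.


v = r*(wR + wL)/2 = 0.25*(3.97 + -5.5)/2 = -0.1912

-0.1912 m/s


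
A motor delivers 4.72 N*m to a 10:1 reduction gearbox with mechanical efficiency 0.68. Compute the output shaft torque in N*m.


tau_out = tau_in * N * eta = 4.72 * 10 * 0.68 = 32.0960

32.0960 N*m


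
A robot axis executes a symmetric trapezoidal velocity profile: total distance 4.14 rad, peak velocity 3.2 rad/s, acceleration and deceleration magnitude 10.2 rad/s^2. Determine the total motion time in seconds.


t_acc = v/a = 3.2/10.2 = 0.313725 s
d_acc = v^2/(2a) = 0.501961 rad (each ramp)
d_cruise = 4.14 - 2*0.501961 = 3.136078 rad
t_cruise = 3.136078/3.2 = 0.980024 s
t_total = 2*0.313725 + 0.980024 = 1.6075

1.6075 s


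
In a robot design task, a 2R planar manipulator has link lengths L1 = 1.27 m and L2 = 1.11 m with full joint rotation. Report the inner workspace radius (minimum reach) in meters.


r_min = |L1 - L2| = |1.27 - 1.11| = 0.1600

0.1600 m


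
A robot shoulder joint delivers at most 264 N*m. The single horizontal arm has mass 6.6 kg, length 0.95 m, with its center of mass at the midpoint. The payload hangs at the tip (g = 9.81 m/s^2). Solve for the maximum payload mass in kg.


tau_arm = m_arm*g*(L/2) = 6.6*9.81*0.95/2 = 30.7543 N*m
tau_payload = tau_max - tau_arm = 264 - 30.7543 = 233.2457
m_payload = tau_payload / (g*L) = 233.2457 / (9.81*0.95) = 25.0277

25.0277 kg


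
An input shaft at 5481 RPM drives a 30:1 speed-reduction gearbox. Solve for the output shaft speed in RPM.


omega_out = omega_in / N = 5481 / 30 = 182.7000

182.7000 RPM


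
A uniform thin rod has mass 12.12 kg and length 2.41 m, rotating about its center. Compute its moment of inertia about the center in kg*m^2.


I = (1/12)*m*L^2 = (1/12)*12.12*2.41^2 = 5.8662

5.8662 kg*m^2


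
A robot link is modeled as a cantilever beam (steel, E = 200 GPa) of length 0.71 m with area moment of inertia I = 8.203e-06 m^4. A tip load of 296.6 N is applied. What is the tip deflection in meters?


delta = F*L^3/(3*E*I) = 296.6*0.71^3/(3*2.000e+11*8.203e-06)
      = 106.1564026/4921800 = 2.1569e-05

2.1569e-05 m


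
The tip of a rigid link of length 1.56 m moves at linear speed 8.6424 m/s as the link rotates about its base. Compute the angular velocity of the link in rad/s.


omega = v / L = 8.6424 / 1.56 = 5.5400

5.5400 rad/s


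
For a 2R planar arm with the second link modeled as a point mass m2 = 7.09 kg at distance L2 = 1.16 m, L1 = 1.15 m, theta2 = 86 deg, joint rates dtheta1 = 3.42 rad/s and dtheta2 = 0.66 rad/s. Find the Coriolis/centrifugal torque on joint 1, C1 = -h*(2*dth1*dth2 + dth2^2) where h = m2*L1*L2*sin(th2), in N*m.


h = m2*L1*L2*sin(th2) = 7.09*1.15*1.16*sin(86 deg) = 9.435021
C1 = -h*(2*3.42*0.66 + 0.66^2) = -9.435021*4.9500 = -46.7034

-46.7034 N*m


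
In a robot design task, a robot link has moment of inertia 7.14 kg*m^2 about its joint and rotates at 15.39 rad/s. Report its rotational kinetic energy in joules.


KE = (1/2)*I*omega^2 = 0.5*7.14*15.39^2 = 845.5620

845.5620 J


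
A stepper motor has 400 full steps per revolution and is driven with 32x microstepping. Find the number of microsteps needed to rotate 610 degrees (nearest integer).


step_size = 360/(400*32) = 360/12800 = 0.028125 deg
n = 610/(360/12800) = 610*12800/360 = 21688.8889 -> 21689

21689 steps


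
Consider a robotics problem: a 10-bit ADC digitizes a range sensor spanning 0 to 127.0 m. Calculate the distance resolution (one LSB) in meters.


res = range / 2^n = 127.0/2^10 = 127.0/1024 = 0.1240

0.1240 m


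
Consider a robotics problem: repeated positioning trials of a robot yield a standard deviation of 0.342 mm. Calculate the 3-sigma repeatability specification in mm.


repeatability = 3*sigma = 3*0.342 = 1.0260

1.0260 mm


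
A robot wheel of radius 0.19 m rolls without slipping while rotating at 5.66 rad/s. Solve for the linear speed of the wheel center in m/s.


v = omega * r = 5.66 * 0.19 = 1.0754

1.0754 m/s


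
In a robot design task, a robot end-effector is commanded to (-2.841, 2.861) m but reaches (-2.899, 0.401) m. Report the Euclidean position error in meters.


dx = -2.899 - (-2.841) = -0.0580, dy = 0.401 - (2.861) = -2.4600
err = sqrt(0.003364 + 6.051600) = 2.4607

2.4607 m


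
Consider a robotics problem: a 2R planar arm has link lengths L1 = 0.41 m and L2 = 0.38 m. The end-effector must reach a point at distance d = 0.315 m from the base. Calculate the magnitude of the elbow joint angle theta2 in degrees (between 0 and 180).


cos(th2) = (d^2 - L1^2 - L2^2)/(2*L1*L2) = (0.315^2 - 0.41^2 - 0.38^2)/(2*0.41*0.38) = -0.68445122
th2 = acos(-0.68445122) = 133.1925 deg

133.1925 degrees


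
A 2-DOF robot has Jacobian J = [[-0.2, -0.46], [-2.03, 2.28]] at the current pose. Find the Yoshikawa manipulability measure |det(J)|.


det(J) = -0.2*2.28 - (-0.46)*(-2.03) = -1.3898
|det(J)| = 1.3898

1.3898


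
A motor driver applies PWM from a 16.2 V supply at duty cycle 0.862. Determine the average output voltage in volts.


V_avg = V_supply * D = 16.2*0.862 = 13.9644

13.9644 V


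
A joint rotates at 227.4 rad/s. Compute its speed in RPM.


RPM = 227.4 * 60/(2*pi) = 2171.5100

2171.5100 RPM


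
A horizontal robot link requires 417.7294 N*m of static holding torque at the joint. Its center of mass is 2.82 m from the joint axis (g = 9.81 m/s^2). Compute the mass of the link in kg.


m = tau / (g*L) = 417.7294 / (9.81 * 2.82) = 15.1000

15.1000 kg


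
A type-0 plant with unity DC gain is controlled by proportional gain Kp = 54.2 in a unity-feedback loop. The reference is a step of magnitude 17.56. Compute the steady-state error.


e_ss = R/(1 + Kp) = 17.56/(1 + 54.2) = 17.56/55.2000 = 0.3181

0.3181


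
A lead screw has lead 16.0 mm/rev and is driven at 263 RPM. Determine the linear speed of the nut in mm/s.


v = lead * (RPM/60) = 16.0*263/60 = 70.1333

70.1333 mm/s


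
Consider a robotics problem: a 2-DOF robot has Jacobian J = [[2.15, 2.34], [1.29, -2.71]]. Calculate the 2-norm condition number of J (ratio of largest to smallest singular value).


JJ^T eigenvalues: trace(JJ^T) = 19.1063, det(JJ^T) = det(J)^2 = 78.23579401
s_max^2 = (19.1063 + sqrt(52.10752365))/2 = 13.16242706
s_min^2 = (19.1063 - sqrt(52.10752365))/2 = 5.94387294
kappa = s_max/s_min = sqrt(13.16242706/5.94387294) = 1.4881

1.4881


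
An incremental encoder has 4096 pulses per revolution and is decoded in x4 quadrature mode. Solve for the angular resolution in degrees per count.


resolution = 360 / (PPR * 4) = 360 / 16384 = 0.0220

0.0220 degrees


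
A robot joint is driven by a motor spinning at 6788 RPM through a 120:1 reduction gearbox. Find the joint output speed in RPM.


omega_joint = omega_motor / N = 6788 / 120 = 56.5667

56.5667 RPM


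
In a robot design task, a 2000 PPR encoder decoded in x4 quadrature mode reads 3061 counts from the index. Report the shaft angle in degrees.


angle = counts * 360 / (PPR*4) = 3061 * 360 / 8000 = 137.7450

137.7450 degrees


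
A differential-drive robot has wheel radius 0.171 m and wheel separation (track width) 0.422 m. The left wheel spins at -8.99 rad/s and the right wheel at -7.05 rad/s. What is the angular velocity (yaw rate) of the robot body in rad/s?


omega = r*(wR - wL)/L = 0.171*(-7.05 - (-8.99))/0.422 = 0.7861

0.7861 rad/s


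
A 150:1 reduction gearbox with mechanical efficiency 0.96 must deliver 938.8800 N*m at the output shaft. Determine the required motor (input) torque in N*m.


tau_in = tau_out / (N * eta) = 938.8800 / (150 * 0.96) = 6.5200

6.5200 N*m


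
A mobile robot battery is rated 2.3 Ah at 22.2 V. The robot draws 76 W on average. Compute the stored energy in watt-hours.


E = capacity * V = 2.3*22.2 = 51.0600

51.0600 Wh


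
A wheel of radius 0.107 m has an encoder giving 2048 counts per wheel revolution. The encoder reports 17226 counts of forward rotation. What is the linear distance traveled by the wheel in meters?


revs = 17226/2048 = 8.411133
d = revs * 2*pi*r = 8.411133 * 2*pi*0.107 = 5.6548

5.6548 m


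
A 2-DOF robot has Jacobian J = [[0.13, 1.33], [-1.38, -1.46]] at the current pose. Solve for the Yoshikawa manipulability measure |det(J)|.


det(J) = 0.13*-1.46 - (1.33)*(-1.38) = 1.6456
|det(J)| = 1.6456

1.6456


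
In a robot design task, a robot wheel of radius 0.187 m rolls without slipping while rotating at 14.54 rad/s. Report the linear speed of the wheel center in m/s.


v = omega * r = 14.54 * 0.187 = 2.7190

2.7190 m/s


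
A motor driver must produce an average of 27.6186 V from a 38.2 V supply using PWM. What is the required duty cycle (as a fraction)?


D = V_avg/V_supply = 27.6186/38.2 = 0.7230

0.7230


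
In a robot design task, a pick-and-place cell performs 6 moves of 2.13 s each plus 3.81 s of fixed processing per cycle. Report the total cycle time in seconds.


T = 6*2.13 + 3.81 = 16.5900

16.5900 s


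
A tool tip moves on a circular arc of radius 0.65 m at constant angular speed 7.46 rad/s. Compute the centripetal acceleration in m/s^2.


a_c = omega^2 * r = 7.46^2 * 0.65 = 36.1735

36.1735 m/s^2


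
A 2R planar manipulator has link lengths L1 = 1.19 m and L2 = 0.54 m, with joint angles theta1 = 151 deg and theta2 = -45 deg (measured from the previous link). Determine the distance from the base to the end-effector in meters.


x = L1*cos(th1) + L2*cos(th1+th2) = -1.189642
y = L1*sin(th1) + L2*sin(th1+th2) = 1.096005
d = sqrt(x^2 + y^2) = sqrt(1.415248 + 1.201227) = 1.6176

1.6176 m


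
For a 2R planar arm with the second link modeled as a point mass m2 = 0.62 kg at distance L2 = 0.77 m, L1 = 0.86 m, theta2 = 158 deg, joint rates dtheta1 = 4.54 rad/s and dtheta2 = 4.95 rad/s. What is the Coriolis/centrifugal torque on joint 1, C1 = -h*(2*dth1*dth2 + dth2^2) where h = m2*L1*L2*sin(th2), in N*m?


h = m2*L1*L2*sin(th2) = 0.62*0.86*0.77*sin(158 deg) = 0.153800
C1 = -h*(2*4.54*4.95 + 4.95^2) = -0.153800*69.4485 = -10.6812

-10.6812 N*m


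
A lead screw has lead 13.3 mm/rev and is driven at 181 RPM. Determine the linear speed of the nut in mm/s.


v = lead * (RPM/60) = 13.3*181/60 = 40.1217

40.1217 mm/s


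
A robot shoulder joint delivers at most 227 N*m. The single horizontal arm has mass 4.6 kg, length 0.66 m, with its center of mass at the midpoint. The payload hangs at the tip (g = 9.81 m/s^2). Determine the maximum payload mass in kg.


tau_arm = m_arm*g*(L/2) = 4.6*9.81*0.66/2 = 14.8916 N*m
tau_payload = tau_max - tau_arm = 227 - 14.8916 = 212.1084
m_payload = tau_payload / (g*L) = 212.1084 / (9.81*0.66) = 32.7601

32.7601 kg


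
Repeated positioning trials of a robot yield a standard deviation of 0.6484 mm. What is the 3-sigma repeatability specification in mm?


repeatability = 3*sigma = 3*0.6484 = 1.9452

1.9452 mm


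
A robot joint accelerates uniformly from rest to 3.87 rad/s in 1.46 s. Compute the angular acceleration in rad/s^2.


alpha = delta_omega / t = 3.87 / 1.46 = 2.6507

2.6507 rad/s^2


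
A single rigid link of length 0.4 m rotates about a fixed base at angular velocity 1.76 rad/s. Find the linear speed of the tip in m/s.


v = L*omega = 0.4 * 1.76 = 0.7040

0.7040 m/s


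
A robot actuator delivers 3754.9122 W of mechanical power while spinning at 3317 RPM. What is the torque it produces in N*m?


omega = 3317 * 2*pi/60 = 347.355428 rad/s
tau = P / omega = 3754.9122 / 347.355428 = 10.8100

10.8100 N*m


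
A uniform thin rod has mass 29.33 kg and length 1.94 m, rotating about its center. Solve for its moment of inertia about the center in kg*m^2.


I = (1/12)*m*L^2 = (1/12)*29.33*1.94^2 = 9.1989

9.1989 kg*m^2


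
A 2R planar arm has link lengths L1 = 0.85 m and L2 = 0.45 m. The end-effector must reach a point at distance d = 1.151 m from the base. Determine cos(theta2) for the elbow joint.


cos(th2) = (d^2 - L1^2 - L2^2)/(2*L1*L2) = (1.151^2 - 0.85^2 - 0.45^2)/(2*0.85*0.45) = 0.5226

0.5226


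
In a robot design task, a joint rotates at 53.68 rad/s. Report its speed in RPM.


RPM = 53.68 * 60/(2*pi) = 512.6062

512.6062 RPM


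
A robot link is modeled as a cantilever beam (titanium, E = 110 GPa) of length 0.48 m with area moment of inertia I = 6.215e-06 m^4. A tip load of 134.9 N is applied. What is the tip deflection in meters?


delta = F*L^3/(3*E*I) = 134.9*0.48^3/(3*1.100e+11*6.215e-06)
      = 14.9188608/2050950 = 7.2741e-06

7.2741e-06 m


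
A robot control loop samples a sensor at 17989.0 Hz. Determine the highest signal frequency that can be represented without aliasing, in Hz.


f_max = f_s/2 = 17989.0/2 = 8994.5000

8994.5000 Hz


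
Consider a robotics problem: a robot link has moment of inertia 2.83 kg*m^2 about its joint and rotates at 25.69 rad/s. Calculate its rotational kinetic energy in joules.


KE = (1/2)*I*omega^2 = 0.5*2.83*25.69^2 = 933.8662

933.8662 J


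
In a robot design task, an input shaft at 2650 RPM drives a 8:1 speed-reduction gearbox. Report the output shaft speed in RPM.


omega_out = omega_in / N = 2650 / 8 = 331.2500

331.2500 RPM


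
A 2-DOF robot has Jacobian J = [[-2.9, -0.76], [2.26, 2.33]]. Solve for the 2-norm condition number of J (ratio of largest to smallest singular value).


JJ^T eigenvalues: trace(JJ^T) = 19.5241, det(JJ^T) = det(J)^2 = 25.39555236
s_max^2 = (19.5241 + sqrt(279.60827137))/2 = 18.12279565
s_min^2 = (19.5241 - sqrt(279.60827137))/2 = 1.40130435
kappa = s_max/s_min = sqrt(18.12279565/1.40130435) = 3.5962

3.5962


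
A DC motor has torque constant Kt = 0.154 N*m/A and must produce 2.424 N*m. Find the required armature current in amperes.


I = tau / Kt = 2.424/0.154 = 15.7403

15.7403 A


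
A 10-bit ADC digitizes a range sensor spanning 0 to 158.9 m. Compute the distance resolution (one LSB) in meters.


res = range / 2^n = 158.9/2^10 = 158.9/1024 = 0.1552

0.1552 m


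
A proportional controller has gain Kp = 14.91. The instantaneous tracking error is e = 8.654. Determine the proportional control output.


u_P = Kp * e = 14.91 * 8.654 = 129.0311

129.0311


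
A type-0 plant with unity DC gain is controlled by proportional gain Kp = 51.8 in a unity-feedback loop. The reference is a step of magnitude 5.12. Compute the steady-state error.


e_ss = R/(1 + Kp) = 5.12/(1 + 51.8) = 5.12/52.8000 = 0.0970

0.0970


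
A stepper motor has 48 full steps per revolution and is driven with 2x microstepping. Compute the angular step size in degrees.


step = 360/(48*2) = 360/96 = 3.7500

3.7500 degrees


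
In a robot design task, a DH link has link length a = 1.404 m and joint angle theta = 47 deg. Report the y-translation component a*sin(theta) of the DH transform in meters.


a*sin(theta) = 1.404*sin(47 deg) = 1.0268

1.0268 m


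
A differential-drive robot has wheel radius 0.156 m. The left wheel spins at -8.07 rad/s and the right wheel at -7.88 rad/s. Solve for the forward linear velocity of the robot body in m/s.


v = r*(wR + wL)/2 = 0.156*(-7.88 + -8.07)/2 = -1.2441

-1.2441 m/s


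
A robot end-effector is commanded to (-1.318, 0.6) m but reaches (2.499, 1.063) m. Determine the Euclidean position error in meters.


dx = 2.499 - (-1.318) = 3.8170, dy = 1.063 - (0.6) = 0.4630
err = sqrt(14.569489 + 0.214369) = 3.8450

3.8450 m


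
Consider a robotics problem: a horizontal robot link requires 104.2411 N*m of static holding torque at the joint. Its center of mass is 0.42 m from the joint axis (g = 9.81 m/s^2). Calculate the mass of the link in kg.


m = tau / (g*L) = 104.2411 / (9.81 * 0.42) = 25.3000

25.3000 kg


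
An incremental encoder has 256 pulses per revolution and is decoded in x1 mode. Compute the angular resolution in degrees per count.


resolution = 360 / (PPR * 1) = 360 / 256 = 1.4062

1.4062 degrees


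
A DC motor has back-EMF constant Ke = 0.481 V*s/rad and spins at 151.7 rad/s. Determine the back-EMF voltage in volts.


V_emf = Ke * omega = 0.481*151.7 = 72.9677

72.9677 V


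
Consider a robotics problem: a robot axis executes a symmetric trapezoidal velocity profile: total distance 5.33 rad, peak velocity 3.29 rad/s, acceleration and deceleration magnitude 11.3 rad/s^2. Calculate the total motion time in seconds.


t_acc = v/a = 3.29/11.3 = 0.291150 s
d_acc = v^2/(2a) = 0.478942 rad (each ramp)
d_cruise = 5.33 - 2*0.478942 = 4.372116 rad
t_cruise = 4.372116/3.29 = 1.328911 s
t_total = 2*0.291150 + 1.328911 = 1.9112

1.9112 s


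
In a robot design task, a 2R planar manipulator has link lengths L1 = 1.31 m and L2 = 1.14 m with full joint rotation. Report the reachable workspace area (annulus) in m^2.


r_max = L1 + L2 = 2.4500, r_min = |L1 - L2| = 0.1700
A = pi*(r_max^2 - r_min^2) = pi*(6.0025 - 0.0289) = 18.7666

18.7666 m^2


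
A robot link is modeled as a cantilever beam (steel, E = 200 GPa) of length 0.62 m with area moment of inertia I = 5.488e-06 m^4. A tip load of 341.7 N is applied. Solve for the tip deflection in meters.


delta = F*L^3/(3*E*I) = 341.7*0.62^3/(3*2.000e+11*5.488e-06)
      = 81.4366776/3292800 = 2.4732e-05

2.4732e-05 m


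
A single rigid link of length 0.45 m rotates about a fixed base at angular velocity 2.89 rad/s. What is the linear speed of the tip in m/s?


v = L*omega = 0.45 * 2.89 = 1.3005

1.3005 m/s


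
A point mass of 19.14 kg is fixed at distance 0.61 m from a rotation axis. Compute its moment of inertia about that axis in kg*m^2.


I = m*r^2 = 19.14*0.61^2 = 7.1220

7.1220 kg*m^2


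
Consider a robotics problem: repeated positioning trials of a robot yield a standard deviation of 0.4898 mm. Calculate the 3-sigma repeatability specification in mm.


repeatability = 3*sigma = 3*0.4898 = 1.4694

1.4694 mm


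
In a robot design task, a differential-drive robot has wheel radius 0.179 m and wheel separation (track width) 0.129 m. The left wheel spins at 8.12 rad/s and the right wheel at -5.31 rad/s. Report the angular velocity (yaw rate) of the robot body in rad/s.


omega = r*(wR - wL)/L = 0.179*(-5.31 - (8.12))/0.129 = -18.6354

-18.6354 rad/s


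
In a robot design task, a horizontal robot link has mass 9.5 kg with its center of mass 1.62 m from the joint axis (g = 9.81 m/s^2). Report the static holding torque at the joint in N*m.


tau = m*g*L = 9.5 * 9.81 * 1.62 = 150.9759

150.9759 N*m


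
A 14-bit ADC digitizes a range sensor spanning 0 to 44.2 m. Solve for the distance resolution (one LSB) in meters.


res = range / 2^n = 44.2/2^14 = 44.2/16384 = 0.0027

0.0027 m


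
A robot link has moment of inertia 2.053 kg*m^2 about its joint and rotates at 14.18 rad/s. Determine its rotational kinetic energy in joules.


KE = (1/2)*I*omega^2 = 0.5*2.053*14.18^2 = 206.4008

206.4008 J


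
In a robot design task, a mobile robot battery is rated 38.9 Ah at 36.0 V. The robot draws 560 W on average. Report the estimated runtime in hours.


E = 38.9*36.0 = 1400.4000 Wh
t = E/P = 1400.4000/560 = 2.5007

2.5007 hours


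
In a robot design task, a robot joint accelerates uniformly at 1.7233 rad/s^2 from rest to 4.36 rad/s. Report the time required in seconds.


t = delta_omega / alpha = 4.36 / 1.7233 = 2.5300

2.5300 s


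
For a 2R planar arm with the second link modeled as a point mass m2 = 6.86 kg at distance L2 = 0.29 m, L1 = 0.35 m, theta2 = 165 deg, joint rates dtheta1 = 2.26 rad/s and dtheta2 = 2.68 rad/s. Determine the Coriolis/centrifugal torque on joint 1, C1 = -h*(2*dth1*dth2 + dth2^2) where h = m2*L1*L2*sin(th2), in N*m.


h = m2*L1*L2*sin(th2) = 6.86*0.35*0.29*sin(165 deg) = 0.180213
C1 = -h*(2*2.26*2.68 + 2.68^2) = -0.180213*19.2960 = -3.4774

-3.4774 N*m


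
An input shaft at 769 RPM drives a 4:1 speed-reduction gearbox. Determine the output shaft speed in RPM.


omega_out = omega_in / N = 769 / 4 = 192.2500

192.2500 RPM


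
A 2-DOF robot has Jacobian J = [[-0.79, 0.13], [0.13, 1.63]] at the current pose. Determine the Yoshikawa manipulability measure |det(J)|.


det(J) = -0.79*1.63 - (0.13)*(0.13) = -1.3046
|det(J)| = 1.3046

1.3046


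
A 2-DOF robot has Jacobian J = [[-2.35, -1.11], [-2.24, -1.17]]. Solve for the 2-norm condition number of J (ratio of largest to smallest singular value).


JJ^T eigenvalues: trace(JJ^T) = 13.1411, det(JJ^T) = det(J)^2 = 0.06922161
s_max^2 = (13.1411 + sqrt(172.41162277))/2 = 13.13583032
s_min^2 = (13.1411 - sqrt(172.41162277))/2 = 0.00526968
kappa = s_max/s_min = sqrt(13.13583032/0.00526968) = 49.9271

49.9271


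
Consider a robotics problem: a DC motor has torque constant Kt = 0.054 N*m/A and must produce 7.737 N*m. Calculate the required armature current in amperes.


I = tau / Kt = 7.737/0.054 = 143.2778

143.2778 A


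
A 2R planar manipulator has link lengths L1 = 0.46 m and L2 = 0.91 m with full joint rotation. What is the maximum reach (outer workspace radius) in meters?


r_max = L1 + L2 = 0.46 + 0.91 = 1.3700

1.3700 m


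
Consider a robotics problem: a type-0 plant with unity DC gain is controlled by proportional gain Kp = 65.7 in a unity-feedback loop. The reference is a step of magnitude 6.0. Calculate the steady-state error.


e_ss = R/(1 + Kp) = 6.0/(1 + 65.7) = 6.0/66.7000 = 0.0900

0.0900


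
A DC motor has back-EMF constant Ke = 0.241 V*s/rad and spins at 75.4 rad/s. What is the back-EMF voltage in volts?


V_emf = Ke * omega = 0.241*75.4 = 18.1714

18.1714 V


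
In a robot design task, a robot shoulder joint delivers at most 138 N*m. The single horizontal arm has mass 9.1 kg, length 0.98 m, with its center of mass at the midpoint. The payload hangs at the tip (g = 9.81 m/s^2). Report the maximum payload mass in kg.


tau_arm = m_arm*g*(L/2) = 9.1*9.81*0.98/2 = 43.7428 N*m
tau_payload = tau_max - tau_arm = 138 - 43.7428 = 94.2572
m_payload = tau_payload / (g*L) = 94.2572 / (9.81*0.98) = 9.8044

9.8044 kg


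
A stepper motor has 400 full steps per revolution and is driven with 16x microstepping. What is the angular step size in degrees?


step = 360/(400*16) = 360/6400 = 0.0563

0.0563 degrees


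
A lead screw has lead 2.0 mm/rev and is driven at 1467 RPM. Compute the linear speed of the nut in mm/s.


v = lead * (RPM/60) = 2.0*1467/60 = 48.9000

48.9000 mm/s


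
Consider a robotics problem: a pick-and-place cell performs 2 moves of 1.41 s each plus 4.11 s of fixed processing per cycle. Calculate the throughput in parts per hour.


T_cycle = 2*1.41 + 4.11 = 6.9300 s
rate = 3600/T = 519.4805

519.4805 parts/hour


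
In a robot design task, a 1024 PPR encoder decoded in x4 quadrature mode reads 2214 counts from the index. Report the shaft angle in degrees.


angle = counts * 360 / (PPR*4) = 2214 * 360 / 4096 = 194.5898

194.5898 degrees


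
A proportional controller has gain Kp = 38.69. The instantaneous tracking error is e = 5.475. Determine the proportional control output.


u_P = Kp * e = 38.69 * 5.475 = 211.8277

211.8277
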